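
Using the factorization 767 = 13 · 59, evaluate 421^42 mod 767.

Mod 13: 421 ≡ 5; by Fermat, exponent reduces to 42 mod 12 = 6; 5^6 ≡ 12 (mod 13).
Mod 59: 421 ≡ 8; 8^42 ≡ 21 (mod 59).
Combine by CRT: x ≡ 12 (mod 13), x ≡ 21 (mod 59) ⇒ x ≡ 493 (mod 767).

493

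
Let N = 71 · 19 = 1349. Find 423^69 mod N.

Mod 71: 423 ≡ 68; 68^69 ≡ 47 (mod 71).
Mod 19: 423 ≡ 5; by Fermat, exponent reduces to 69 mod 18 = 15; 5^15 ≡ 7 (mod 19).
Combine by CRT: x ≡ 47 (mod 71), x ≡ 7 (mod 19) ⇒ x ≡ 615 (mod 1349).

615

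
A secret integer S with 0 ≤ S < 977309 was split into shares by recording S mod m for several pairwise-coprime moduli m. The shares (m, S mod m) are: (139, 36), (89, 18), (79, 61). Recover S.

From S ≡ 36 (mod 139) write S = 36 + 139t. Substituting into S ≡ 18 (mod 89) gives 139t ≡ 71 (mod 89), and since 50⁻¹ ≡ 73 (mod 89), t ≡ 21. Hence S ≡ 36 + 139·21 = 2955 (mod 12371).
From S ≡ 2955 (mod 12371) write S = 2955 + 12371t. Substituting into S ≡ 61 (mod 79) gives 12371t ≡ 29 (mod 79), and since 47⁻¹ ≡ 37 (mod 79), t ≡ 46. Hence S ≡ 2955 + 12371·46 = 572021 (mod 977309).

572021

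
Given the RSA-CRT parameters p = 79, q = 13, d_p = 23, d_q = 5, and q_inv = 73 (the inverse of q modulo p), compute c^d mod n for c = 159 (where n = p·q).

m₁ = c^(d_p) mod p: c ≡ 1 (mod 79), and 1^23 mod 79 = 1.
m₂ = c^(d_q) mod q: c ≡ 3 (mod 13), and 3^5 mod 13 = 9.
h = q_inv·(m₁ − m₂) mod p = 73·(1 − 9) mod 79 = 48.
m = m₂ + h·q = 9 + 48·13 = 633.

633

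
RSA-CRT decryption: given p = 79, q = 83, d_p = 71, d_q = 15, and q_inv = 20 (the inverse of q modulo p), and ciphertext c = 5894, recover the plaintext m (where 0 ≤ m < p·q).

3985

m₁ = c^(d_p) mod p: c ≡ 48 (mod 79), and 48^71 mod 79 = 35.
m₂ = c^(d_q) mod q: c ≡ 1 (mod 83), and 1^15 mod 83 = 1.
h = q_inv·(m₁ − m₂) mod p = 20·(35 − 1) mod 79 = 48.
m = m₂ + h·q = 1 + 48·83 = 3985.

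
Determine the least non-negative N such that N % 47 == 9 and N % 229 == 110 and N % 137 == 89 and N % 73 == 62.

78378337

The moduli are pairwise coprime; M = 47·229·137·73 = 107640763.
M/47 = 2290229; 2290229 ≡ 13 (mod 47); 13·29 ≡ 1, so inverse 29.
M/229 = 470047; 470047 ≡ 139 (mod 229); 139·201 ≡ 1, so inverse 201.
M/137 = 785699; 785699 ≡ 4 (mod 137); 4·103 ≡ 1, so inverse 103.
M/73 = 1474531; 1474531 ≡ 4 (mod 73); 4·55 ≡ 1, so inverse 55.
N ≡ 9·2290229·29 + 110·470047·201 + 89·785699·103 + 62·1474531·55 = 23221142382.
23221142382 mod 107640763 = 78378337.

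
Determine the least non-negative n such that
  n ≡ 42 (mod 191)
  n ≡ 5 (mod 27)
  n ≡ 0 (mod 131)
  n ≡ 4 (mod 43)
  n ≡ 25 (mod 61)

142486997

From n ≡ 42 (mod 191) write n = 42 + 191t. Substituting into n ≡ 5 (mod 27) gives 191t ≡ 17 (mod 27), and since 2⁻¹ ≡ 14 (mod 27), t ≡ 22. Hence n ≡ 42 + 191·22 = 4244 (mod 5157).
From n ≡ 4244 (mod 5157) write n = 4244 + 5157t. Substituting into n ≡ 0 (mod 131) gives 5157t ≡ 79 (mod 131), and since 48⁻¹ ≡ 101 (mod 131), t ≡ 119. Hence n ≡ 4244 + 5157·119 = 617927 (mod 675567).
From n ≡ 617927 (mod 675567) write n = 617927 + 675567t. Substituting into n ≡ 4 (mod 43) gives 675567t ≡ 30 (mod 43), and since 37⁻¹ ≡ 7 (mod 43), t ≡ 38. Hence n ≡ 617927 + 675567·38 = 26289473 (mod 29049381).
From n ≡ 26289473 (mod 29049381) write n = 26289473 + 29049381t. Substituting into n ≡ 25 (mod 61) gives 29049381t ≡ 27 (mod 61), and since 22⁻¹ ≡ 25 (mod 61), t ≡ 4. Hence n ≡ 26289473 + 29049381·4 = 142486997 (mod 1772012241).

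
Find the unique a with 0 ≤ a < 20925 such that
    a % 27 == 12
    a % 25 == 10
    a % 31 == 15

The moduli are pairwise coprime; N = 27·25·31 = 20925.
N/27 = 775; 775 ≡ 19 (mod 27); 19·10 ≡ 1, so inverse 10.
N/25 = 837; 837 ≡ 12 (mod 25); 12·23 ≡ 1, so inverse 23.
N/31 = 675; 675 ≡ 24 (mod 31); 24·22 ≡ 1, so inverse 22.
a ≡ 12·775·10 + 10·837·23 + 15·675·22 = 508260.
508260 mod 20925 = 6060.

6060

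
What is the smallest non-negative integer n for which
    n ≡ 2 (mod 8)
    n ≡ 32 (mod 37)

106

From n ≡ 2 (mod 8) write n = 2 + 8t. Substituting into n ≡ 32 (mod 37) gives 8t ≡ 30 (mod 37), and since 8⁻¹ ≡ 14 (mod 37), t ≡ 13. Hence n ≡ 2 + 8·13 = 106 (mod 296).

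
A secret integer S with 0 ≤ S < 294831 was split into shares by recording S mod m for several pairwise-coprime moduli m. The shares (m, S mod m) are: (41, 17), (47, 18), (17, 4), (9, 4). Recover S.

From S ≡ 17 (mod 41) write S = 17 + 41t. Substituting into S ≡ 18 (mod 47) gives 41t ≡ 1 (mod 47), and since 41⁻¹ ≡ 39 (mod 47), t ≡ 39. Hence S ≡ 17 + 41·39 = 1616 (mod 1927).
From S ≡ 1616 (mod 1927) write S = 1616 + 1927t. Substituting into S ≡ 4 (mod 17) gives 1927t ≡ 3 (mod 17), and since 6⁻¹ ≡ 3 (mod 17), t ≡ 9. Hence S ≡ 1616 + 1927·9 = 18959 (mod 32759).
From S ≡ 18959 (mod 32759) write S = 18959 + 32759t. Substituting into S ≡ 4 (mod 9) gives 32759t ≡ 8 (mod 9), and since 8⁻¹ ≡ 8 (mod 9), t ≡ 1. Hence S ≡ 18959 + 32759·1 = 51718 (mod 294831).

51718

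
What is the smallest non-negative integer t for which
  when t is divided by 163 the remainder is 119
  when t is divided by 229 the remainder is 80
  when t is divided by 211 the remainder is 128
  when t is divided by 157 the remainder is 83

324672158

The moduli are pairwise coprime; N = 163·229·211·157 = 1236531529.
N/163 = 7586083; 7586083 ≡ 63 (mod 163); 63·44 ≡ 1, so inverse 44.
N/229 = 5399701; 5399701 ≡ 110 (mod 229); 110·127 ≡ 1, so inverse 127.
N/211 = 5860339; 5860339 ≡ 25 (mod 211); 25·76 ≡ 1, so inverse 76.
N/157 = 7875997; 7875997 ≡ 92 (mod 157); 92·128 ≡ 1, so inverse 128.
t ≡ 119·7586083·44 + 80·5399701·127 + 128·5860339·76 + 83·7875997·128 = 235265662668.
235265662668 mod 1236531529 = 324672158.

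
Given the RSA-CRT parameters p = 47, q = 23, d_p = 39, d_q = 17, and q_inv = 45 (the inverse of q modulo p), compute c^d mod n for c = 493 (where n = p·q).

m₁ = c^(d_p) mod p: c ≡ 23 (mod 47), and 23^39 mod 47 = 13.
m₂ = c^(d_q) mod q: c ≡ 10 (mod 23), and 10^17 mod 23 = 17.
h = q_inv·(m₁ − m₂) mod p = 45·(13 − 17) mod 47 = 8.
m = m₂ + h·q = 17 + 8·23 = 201.

201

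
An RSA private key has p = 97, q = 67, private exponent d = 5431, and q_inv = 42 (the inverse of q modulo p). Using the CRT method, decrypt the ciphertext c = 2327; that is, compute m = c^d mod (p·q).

1551

d_p = d mod (p−1) = 5431 mod 96 = 55; d_q = d mod (q−1) = 19.
m₁ = c^(d_p) mod p: c ≡ 96 (mod 97), and 96^55 mod 97 = 96.
m₂ = c^(d_q) mod q: c ≡ 49 (mod 67), and 49^19 mod 67 = 10.
h = q_inv·(m₁ − m₂) mod p = 42·(96 − 10) mod 97 = 23.
m = m₂ + h·q = 10 + 23·67 = 1551.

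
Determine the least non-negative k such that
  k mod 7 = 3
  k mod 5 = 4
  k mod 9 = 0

234

The moduli are pairwise coprime; N = 7·5·9 = 315.
N/7 = 45; 45 ≡ 3 (mod 7); 3·5 ≡ 1, so inverse 5.
N/5 = 63; 63 ≡ 3 (mod 5); 3·2 ≡ 1, so inverse 2.
N/9 = 35; 35 ≡ 8 (mod 9); 8·8 ≡ 1, so inverse 8.
k ≡ 3·45·5 + 4·63·2 + 0·35·8 = 1179.
1179 mod 315 = 234.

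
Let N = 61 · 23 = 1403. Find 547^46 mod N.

Mod 61: 547 ≡ 59; 59^46 ≡ 39 (mod 61).
Mod 23: 547 ≡ 18; by Fermat, exponent reduces to 46 mod 22 = 2; 18^2 ≡ 2 (mod 23).
Combine by CRT: x ≡ 39 (mod 61), x ≡ 2 (mod 23) ⇒ x ≡ 1198 (mod 1403).

1198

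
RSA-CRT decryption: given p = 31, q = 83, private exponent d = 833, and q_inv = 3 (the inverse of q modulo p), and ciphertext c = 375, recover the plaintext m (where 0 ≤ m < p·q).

2398

d_p = d mod (p−1) = 833 mod 30 = 23; d_q = d mod (q−1) = 13.
m₁ = c^(d_p) mod p: c ≡ 3 (mod 31), and 3^23 mod 31 = 11.
m₂ = c^(d_q) mod q: c ≡ 43 (mod 83), and 43^13 mod 83 = 74.
h = q_inv·(m₁ − m₂) mod p = 3·(11 − 74) mod 31 = 28.
m = m₂ + h·q = 74 + 28·83 = 2398.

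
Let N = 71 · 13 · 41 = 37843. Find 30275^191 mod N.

12863

Mod 71: 30275 ≡ 29; by Fermat, exponent reduces to 191 mod 70 = 51; 29^51 ≡ 12 (mod 71).
Mod 13: 30275 ≡ 11; by Fermat, exponent reduces to 191 mod 12 = 11; 11^11 ≡ 6 (mod 13).
Mod 41: 30275 ≡ 17; by Fermat, exponent reduces to 191 mod 40 = 31; 17^31 ≡ 30 (mod 41).
Combine by CRT: x ≡ 12 (mod 71), x ≡ 6 (mod 13), x ≡ 30 (mod 41) ⇒ x ≡ 12863 (mod 37843).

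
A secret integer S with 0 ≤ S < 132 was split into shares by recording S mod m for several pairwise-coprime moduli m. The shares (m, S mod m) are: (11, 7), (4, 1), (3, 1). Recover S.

From S ≡ 7 (mod 11) write S = 7 + 11t. Substituting into S ≡ 1 (mod 4) gives 11t ≡ 2 (mod 4), and since 3⁻¹ ≡ 3 (mod 4), t ≡ 2. Hence S ≡ 7 + 11·2 = 29 (mod 44).
From S ≡ 29 (mod 44) write S = 29 + 44t. Substituting into S ≡ 1 (mod 3) gives 44t ≡ 2 (mod 3), and since 2⁻¹ ≡ 2 (mod 3), t ≡ 1. Hence S ≡ 29 + 44·1 = 73 (mod 132).

73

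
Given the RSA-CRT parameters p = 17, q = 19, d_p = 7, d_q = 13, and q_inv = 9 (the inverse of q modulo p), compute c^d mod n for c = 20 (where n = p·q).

m₁ = c^(d_p) mod p: c ≡ 3 (mod 17), and 3^7 mod 17 = 11.
m₂ = c^(d_q) mod q: c ≡ 1 (mod 19), and 1^13 mod 19 = 1.
h = q_inv·(m₁ − m₂) mod p = 9·(11 − 1) mod 17 = 5.
m = m₂ + h·q = 1 + 5·19 = 96.

96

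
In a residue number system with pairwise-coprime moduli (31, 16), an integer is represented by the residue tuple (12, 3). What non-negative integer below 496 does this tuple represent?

291

Combine the congruences pairwise.
From x ≡ 12 (mod 31) write x = 12 + 31t. Substituting into x ≡ 3 (mod 16) gives 31t ≡ 7 (mod 16), and since 15⁻¹ ≡ 15 (mod 16), t ≡ 9. Hence x ≡ 12 + 31·9 = 291 (mod 496).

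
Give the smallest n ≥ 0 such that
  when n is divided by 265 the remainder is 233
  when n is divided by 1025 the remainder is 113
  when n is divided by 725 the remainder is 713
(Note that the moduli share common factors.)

477763

Combine the congruences pairwise.
gcd(265, 1025) = 5 and 5 | (113 − 233), so the pair is consistent; merging gives n ≡ 43163 (mod 54325), where 54325 = lcm(265, 1025).
gcd(54325, 725) = 25 and 25 | (713 − 43163), so the pair is consistent; merging gives n ≡ 477763 (mod 1575425), where 1575425 = lcm(54325, 725).
The solution is unique modulo lcm(265, 1025, 725) = 1575425.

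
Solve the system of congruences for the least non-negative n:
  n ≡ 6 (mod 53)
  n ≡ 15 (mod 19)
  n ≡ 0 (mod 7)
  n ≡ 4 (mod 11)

33873

The moduli are pairwise coprime; M = 53·19·7·11 = 77539.
M/53 = 1463; 1463 ≡ 32 (mod 53); 32·5 ≡ 1, so inverse 5.
M/19 = 4081; 4081 ≡ 15 (mod 19); 15·14 ≡ 1, so inverse 14.
M/7 = 11077; 11077 ≡ 3 (mod 7); 3·5 ≡ 1, so inverse 5.
M/11 = 7049; 7049 ≡ 9 (mod 11); 9·5 ≡ 1, so inverse 5.
n ≡ 6·1463·5 + 15·4081·14 + 0·11077·5 + 4·7049·5 = 1041880.
1041880 mod 77539 = 33873.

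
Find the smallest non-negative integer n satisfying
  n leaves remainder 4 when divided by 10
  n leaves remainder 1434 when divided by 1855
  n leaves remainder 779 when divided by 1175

695204

Combine the congruences pairwise.
gcd(10, 1855) = 5 and 5 | (1434 − 4), so the pair is consistent; merging gives n ≡ 1434 (mod 3710), where 3710 = lcm(10, 1855).
gcd(3710, 1175) = 5 and 5 | (779 − 1434), so the pair is consistent; merging gives n ≡ 695204 (mod 871850), where 871850 = lcm(3710, 1175).
The solution is unique modulo lcm(10, 1855, 1175) = 871850.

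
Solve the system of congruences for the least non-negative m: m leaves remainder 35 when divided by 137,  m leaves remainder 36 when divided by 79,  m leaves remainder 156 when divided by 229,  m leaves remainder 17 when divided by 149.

137042916

The moduli are pairwise coprime; N = 137·79·229·149 = 369291583.
N/137 = 2695559; 2695559 ≡ 84 (mod 137); 84·31 ≡ 1, so inverse 31.
N/79 = 4674577; 4674577 ≡ 68 (mod 79); 68·43 ≡ 1, so inverse 43.
N/229 = 1612627; 1612627 ≡ 9 (mod 229); 9·51 ≡ 1, so inverse 51.
N/149 = 2478467; 2478467 ≡ 1 (mod 149), inverse 1.
m ≡ 35·2695559·31 + 36·4674577·43 + 156·1612627·51 + 17·2478467·1 = 23033121062.
23033121062 mod 369291583 = 137042916.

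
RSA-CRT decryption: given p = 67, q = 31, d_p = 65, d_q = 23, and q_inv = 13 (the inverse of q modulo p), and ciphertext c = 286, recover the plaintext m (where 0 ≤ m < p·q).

m₁ = c^(d_p) mod p: c ≡ 18 (mod 67), and 18^65 mod 67 = 41.
m₂ = c^(d_q) mod q: c ≡ 7 (mod 31), and 7^23 mod 31 = 10.
h = q_inv·(m₁ − m₂) mod p = 13·(41 − 10) mod 67 = 1.
m = m₂ + h·q = 10 + 1·31 = 41.

41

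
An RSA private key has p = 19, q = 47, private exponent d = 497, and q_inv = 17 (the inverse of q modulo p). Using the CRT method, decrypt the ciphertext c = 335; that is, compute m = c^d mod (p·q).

768

d_p = d mod (p−1) = 497 mod 18 = 11; d_q = d mod (q−1) = 37.
m₁ = c^(d_p) mod p: c ≡ 12 (mod 19), and 12^11 mod 19 = 8.
m₂ = c^(d_q) mod q: c ≡ 6 (mod 47), and 6^37 mod 47 = 16.
h = q_inv·(m₁ − m₂) mod p = 17·(8 − 16) mod 19 = 16.
m = m₂ + h·q = 16 + 16·47 = 768.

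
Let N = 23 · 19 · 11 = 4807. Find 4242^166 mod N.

Mod 23: 4242 ≡ 10; by Fermat, exponent reduces to 166 mod 22 = 12; 10^12 ≡ 13 (mod 23).
Mod 19: 4242 ≡ 5; by Fermat, exponent reduces to 166 mod 18 = 4; 5^4 ≡ 17 (mod 19).
Mod 11: 4242 ≡ 7; by Fermat, exponent reduces to 166 mod 10 = 6; 7^6 ≡ 4 (mod 11).
Combine by CRT: x ≡ 13 (mod 23), x ≡ 17 (mod 19), x ≡ 4 (mod 11) ⇒ x ≡ 3095 (mod 4807).

3095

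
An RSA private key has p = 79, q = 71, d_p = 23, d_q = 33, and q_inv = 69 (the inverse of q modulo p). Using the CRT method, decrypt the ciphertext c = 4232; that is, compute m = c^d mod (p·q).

m₁ = c^(d_p) mod p: c ≡ 45 (mod 79), and 45^23 mod 79 = 11.
m₂ = c^(d_q) mod q: c ≡ 43 (mod 71), and 43^33 mod 71 = 24.
h = q_inv·(m₁ − m₂) mod p = 69·(11 − 24) mod 79 = 51.
m = m₂ + h·q = 24 + 51·71 = 3645.

3645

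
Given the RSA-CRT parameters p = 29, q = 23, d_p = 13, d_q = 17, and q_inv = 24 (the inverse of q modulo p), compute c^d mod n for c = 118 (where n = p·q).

246

m₁ = c^(d_p) mod p: c ≡ 2 (mod 29), and 2^13 mod 29 = 14.
m₂ = c^(d_q) mod q: c ≡ 3 (mod 23), and 3^17 mod 23 = 16.
h = q_inv·(m₁ − m₂) mod p = 24·(14 − 16) mod 29 = 10.
m = m₂ + h·q = 16 + 10·23 = 246.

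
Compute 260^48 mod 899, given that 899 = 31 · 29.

Mod 31: 260 ≡ 12; by Fermat, exponent reduces to 48 mod 30 = 18; 12^18 ≡ 8 (mod 31).
Mod 29: 260 ≡ 28; by Fermat, exponent reduces to 48 mod 28 = 20; 28^20 ≡ 1 (mod 29).
Combine by CRT: x ≡ 8 (mod 31), x ≡ 1 (mod 29) ⇒ x ≡ 349 (mod 899).

349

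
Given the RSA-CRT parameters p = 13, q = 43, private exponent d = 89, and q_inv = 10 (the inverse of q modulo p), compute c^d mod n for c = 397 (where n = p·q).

154

d_p = d mod (p−1) = 89 mod 12 = 5; d_q = d mod (q−1) = 5.
m₁ = c^(d_p) mod p: c ≡ 7 (mod 13), and 7^5 mod 13 = 11.
m₂ = c^(d_q) mod q: c ≡ 10 (mod 43), and 10^5 mod 43 = 25.
h = q_inv·(m₁ − m₂) mod p = 10·(11 − 25) mod 13 = 3.
m = m₂ + h·q = 25 + 3·43 = 154.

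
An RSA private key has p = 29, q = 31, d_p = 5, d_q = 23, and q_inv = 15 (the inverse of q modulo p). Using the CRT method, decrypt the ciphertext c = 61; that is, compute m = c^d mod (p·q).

m₁ = c^(d_p) mod p: c ≡ 3 (mod 29), and 3^5 mod 29 = 11.
m₂ = c^(d_q) mod q: c ≡ 30 (mod 31), and 30^23 mod 31 = 30.
h = q_inv·(m₁ − m₂) mod p = 15·(11 − 30) mod 29 = 5.
m = m₂ + h·q = 30 + 5·31 = 185.

185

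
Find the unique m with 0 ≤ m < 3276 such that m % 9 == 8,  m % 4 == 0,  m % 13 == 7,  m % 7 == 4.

From m ≡ 8 (mod 9) write m = 8 + 9t. Substituting into m ≡ 0 (mod 4) gives 9t ≡ 0 (mod 4), and since 1⁻¹ ≡ 1 (mod 4), t ≡ 0. Hence m ≡ 8 + 9·0 = 8 (mod 36).
From m ≡ 8 (mod 36) write m = 8 + 36t. Substituting into m ≡ 7 (mod 13) gives 36t ≡ 12 (mod 13), and since 10⁻¹ ≡ 4 (mod 13), t ≡ 9. Hence m ≡ 8 + 36·9 = 332 (mod 468).
From m ≡ 332 (mod 468) write m = 332 + 468t. Substituting into m ≡ 4 (mod 7) gives 468t ≡ 1 (mod 7), and since 6⁻¹ ≡ 6 (mod 7), t ≡ 6. Hence m ≡ 332 + 468·6 = 3140 (mod 3276).

3140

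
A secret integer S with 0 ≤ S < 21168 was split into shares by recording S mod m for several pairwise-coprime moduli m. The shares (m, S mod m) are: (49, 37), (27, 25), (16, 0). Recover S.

The moduli are pairwise coprime; N = 49·27·16 = 21168.
N/49 = 432; 432 ≡ 40 (mod 49); 40·38 ≡ 1, so inverse 38.
N/27 = 784; 784 ≡ 1 (mod 27), inverse 1.
N/16 = 1323; 1323 ≡ 11 (mod 16); 11·3 ≡ 1, so inverse 3.
S ≡ 37·432·38 + 25·784·1 + 0·1323·3 = 626992.
626992 mod 21168 = 13120.

13120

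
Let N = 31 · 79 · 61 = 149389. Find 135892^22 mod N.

51560

Mod 31: 135892 ≡ 19; 19^22 ≡ 7 (mod 31).
Mod 79: 135892 ≡ 12; 12^22 ≡ 52 (mod 79).
Mod 61: 135892 ≡ 45; 45^22 ≡ 15 (mod 61).
Combine by CRT: x ≡ 7 (mod 31), x ≡ 52 (mod 79), x ≡ 15 (mod 61) ⇒ x ≡ 51560 (mod 149389).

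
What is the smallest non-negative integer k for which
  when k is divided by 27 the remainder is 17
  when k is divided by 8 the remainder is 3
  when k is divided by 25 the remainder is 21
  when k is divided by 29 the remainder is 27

143171

From k ≡ 17 (mod 27) write k = 17 + 27t. Substituting into k ≡ 3 (mod 8) gives 27t ≡ 2 (mod 8), and since 3⁻¹ ≡ 3 (mod 8), t ≡ 6. Hence k ≡ 17 + 27·6 = 179 (mod 216).
From k ≡ 179 (mod 216) write k = 179 + 216t. Substituting into k ≡ 21 (mod 25) gives 216t ≡ 17 (mod 25), and since 16⁻¹ ≡ 11 (mod 25), t ≡ 12. Hence k ≡ 179 + 216·12 = 2771 (mod 5400).
From k ≡ 2771 (mod 5400) write k = 2771 + 5400t. Substituting into k ≡ 27 (mod 29) gives 5400t ≡ 11 (mod 29), and since 6⁻¹ ≡ 5 (mod 29), t ≡ 26. Hence k ≡ 2771 + 5400·26 = 143171 (mod 156600).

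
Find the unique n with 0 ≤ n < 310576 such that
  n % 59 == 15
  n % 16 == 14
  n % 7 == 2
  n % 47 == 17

The moduli are pairwise coprime; M = 59·16·7·47 = 310576.
M/59 = 5264; 5264 ≡ 13 (mod 59); 13·50 ≡ 1, so inverse 50.
M/16 = 19411; 19411 ≡ 3 (mod 16); 3·11 ≡ 1, so inverse 11.
M/7 = 44368; 44368 ≡ 2 (mod 7); 2·4 ≡ 1, so inverse 4.
M/47 = 6608; 6608 ≡ 28 (mod 47); 28·42 ≡ 1, so inverse 42.
n ≡ 15·5264·50 + 14·19411·11 + 2·44368·4 + 17·6608·42 = 12010350.
12010350 mod 310576 = 208462.

208462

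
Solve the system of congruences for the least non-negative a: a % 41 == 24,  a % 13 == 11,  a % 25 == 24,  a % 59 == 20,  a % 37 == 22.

The moduli are pairwise coprime; N = 41·13·25·59·37 = 29088475.
N/41 = 709475; 709475 ≡ 11 (mod 41); 11·15 ≡ 1, so inverse 15.
N/13 = 2237575; 2237575 ≡ 2 (mod 13); 2·7 ≡ 1, so inverse 7.
N/25 = 1163539; 1163539 ≡ 14 (mod 25); 14·9 ≡ 1, so inverse 9.
N/59 = 493025; 493025 ≡ 21 (mod 59); 21·45 ≡ 1, so inverse 45.
N/37 = 786175; 786175 ≡ 36 (mod 37); 36·36 ≡ 1, so inverse 36.
a ≡ 24·709475·15 + 11·2237575·7 + 24·1163539·9 + 20·493025·45 + 22·786175·36 = 1745401799.
1745401799 mod 29088475 = 93299.

93299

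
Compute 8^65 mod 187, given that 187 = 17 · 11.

Mod 17: 8 ≡ 8; by Fermat, exponent reduces to 65 mod 16 = 1; 8^1 ≡ 8 (mod 17).
Mod 11: 8 ≡ 8; by Fermat, exponent reduces to 65 mod 10 = 5; 8^5 ≡ 10 (mod 11).
Combine by CRT: x ≡ 8 (mod 17), x ≡ 10 (mod 11) ⇒ x ≡ 76 (mod 187).

76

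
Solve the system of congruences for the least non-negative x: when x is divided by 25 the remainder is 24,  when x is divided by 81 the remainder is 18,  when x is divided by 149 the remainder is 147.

275499

The moduli are pairwise coprime; N = 25·81·149 = 301725.
N/25 = 12069; 12069 ≡ 19 (mod 25); 19·4 ≡ 1, so inverse 4.
N/81 = 3725; 3725 ≡ 80 (mod 81); 80·80 ≡ 1, so inverse 80.
N/149 = 2025; 2025 ≡ 88 (mod 149); 88·127 ≡ 1, so inverse 127.
x ≡ 24·12069·4 + 18·3725·80 + 147·2025·127 = 44327349.
44327349 mod 301725 = 275499.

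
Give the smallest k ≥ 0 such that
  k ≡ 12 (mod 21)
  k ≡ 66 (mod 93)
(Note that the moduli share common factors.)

Combine the congruences pairwise.
gcd(21, 93) = 3 and 3 | (66 − 12), so the pair is consistent; merging gives k ≡ 159 (mod 651), where 651 = lcm(21, 93).
The solution is unique modulo lcm(21, 93) = 651.

159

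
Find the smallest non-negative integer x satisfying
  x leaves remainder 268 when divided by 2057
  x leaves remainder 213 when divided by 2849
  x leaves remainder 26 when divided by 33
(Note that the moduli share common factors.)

1250924

gcd(2057, 2849) = 11 and 11 | (213 − 268), so the pair is consistent; merging gives x ≡ 185398 (mod 532763), where 532763 = lcm(2057, 2849).
gcd(532763, 33) = 11 and 11 | (26 − 185398), so the pair is consistent; merging gives x ≡ 1250924 (mod 1598289), where 1598289 = lcm(532763, 33).
The solution is unique modulo lcm(2057, 2849, 33) = 1598289.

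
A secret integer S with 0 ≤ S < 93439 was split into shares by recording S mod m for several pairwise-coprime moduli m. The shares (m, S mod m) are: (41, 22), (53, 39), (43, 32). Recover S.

From S ≡ 22 (mod 41) write S = 22 + 41t. Substituting into S ≡ 39 (mod 53) gives 41t ≡ 17 (mod 53), and since 41⁻¹ ≡ 22 (mod 53), t ≡ 3. Hence S ≡ 22 + 41·3 = 145 (mod 2173).
From S ≡ 145 (mod 2173) write S = 145 + 2173t. Substituting into S ≡ 32 (mod 43) gives 2173t ≡ 16 (mod 43), and since 23⁻¹ ≡ 15 (mod 43), t ≡ 25. Hence S ≡ 145 + 2173·25 = 54470 (mod 93439).

54470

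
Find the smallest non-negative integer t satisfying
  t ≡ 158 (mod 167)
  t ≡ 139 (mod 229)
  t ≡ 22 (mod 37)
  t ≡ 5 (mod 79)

74498190

The moduli are pairwise coprime; N = 167·229·37·79 = 111784289.
N/167 = 669367; 669367 ≡ 31 (mod 167); 31·97 ≡ 1, so inverse 97.
N/229 = 488141; 488141 ≡ 142 (mod 229); 142·50 ≡ 1, so inverse 50.
N/37 = 3021197; 3021197 ≡ 36 (mod 37); 36·36 ≡ 1, so inverse 36.
N/79 = 1414991; 1414991 ≡ 22 (mod 79); 22·18 ≡ 1, so inverse 18.
t ≡ 158·669367·97 + 139·488141·50 + 22·3021197·36 + 5·1414991·18 = 16171435806.
16171435806 mod 111784289 = 74498190.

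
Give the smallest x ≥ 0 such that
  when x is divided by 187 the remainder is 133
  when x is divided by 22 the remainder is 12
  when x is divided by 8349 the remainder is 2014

Combine the congruences pairwise.
gcd(187, 22) = 11 and 11 | (12 − 133), so the pair is consistent; merging gives x ≡ 320 (mod 374), where 374 = lcm(187, 22).
gcd(374, 8349) = 11 and 11 | (2014 − 320), so the pair is consistent; merging gives x ≡ 168994 (mod 283866), where 283866 = lcm(374, 8349).
The solution is unique modulo lcm(187, 22, 8349) = 283866.

168994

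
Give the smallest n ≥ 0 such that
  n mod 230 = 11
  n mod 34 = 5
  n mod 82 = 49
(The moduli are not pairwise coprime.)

Combine the congruences pairwise.
gcd(230, 34) = 2 and 2 | (5 − 11), so the pair is consistent; merging gives n ≡ 1161 (mod 3910), where 3910 = lcm(230, 34).
gcd(3910, 82) = 2 and 2 | (49 − 1161), so the pair is consistent; merging gives n ≡ 106731 (mod 160310), where 160310 = lcm(3910, 82).
The solution is unique modulo lcm(230, 34, 82) = 160310.

106731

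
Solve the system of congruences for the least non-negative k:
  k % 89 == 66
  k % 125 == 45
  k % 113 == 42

The moduli are pairwise coprime; N = 89·125·113 = 1257125.
N/89 = 14125; 14125 ≡ 63 (mod 89); 63·65 ≡ 1, so inverse 65.
N/125 = 10057; 10057 ≡ 57 (mod 125); 57·68 ≡ 1, so inverse 68.
N/113 = 11125; 11125 ≡ 51 (mod 113); 51·82 ≡ 1, so inverse 82.
k ≡ 66·14125·65 + 45·10057·68 + 42·11125·82 = 129685170.
129685170 mod 1257125 = 201295.

201295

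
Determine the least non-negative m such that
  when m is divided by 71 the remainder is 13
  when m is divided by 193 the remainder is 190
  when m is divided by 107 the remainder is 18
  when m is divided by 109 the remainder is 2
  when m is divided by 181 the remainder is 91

The moduli are pairwise coprime; N = 71·193·107·109·181 = 28927074109.
N/71 = 407423579; 407423579 ≡ 19 (mod 71); 19·15 ≡ 1, so inverse 15.
N/193 = 149881213; 149881213 ≡ 115 (mod 193); 115·47 ≡ 1, so inverse 47.
N/107 = 270346487; 270346487 ≡ 73 (mod 107); 73·22 ≡ 1, so inverse 22.
N/109 = 265386001; 265386001 ≡ 104 (mod 109); 104·87 ≡ 1, so inverse 87.
N/181 = 159818089; 159818089 ≡ 157 (mod 181); 157·98 ≡ 1, so inverse 98.
m ≡ 13·407423579·15 + 190·149881213·47 + 18·270346487·22 + 2·265386001·87 + 91·159818089·98 = 2996378920723.
2996378920723 mod 28927074109 = 16890287496.

16890287496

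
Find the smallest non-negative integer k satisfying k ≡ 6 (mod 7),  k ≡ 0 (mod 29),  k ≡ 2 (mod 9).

1595

The moduli are pairwise coprime; N = 7·29·9 = 1827.
N/7 = 261; 261 ≡ 2 (mod 7); 2·4 ≡ 1, so inverse 4.
N/29 = 63; 63 ≡ 5 (mod 29); 5·6 ≡ 1, so inverse 6.
N/9 = 203; 203 ≡ 5 (mod 9); 5·2 ≡ 1, so inverse 2.
k ≡ 6·261·4 + 0·63·6 + 2·203·2 = 7076.
7076 mod 1827 = 1595.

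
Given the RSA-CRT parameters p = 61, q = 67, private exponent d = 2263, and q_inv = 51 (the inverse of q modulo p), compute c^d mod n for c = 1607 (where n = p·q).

d_p = d mod (p−1) = 2263 mod 60 = 43; d_q = d mod (q−1) = 19.
m₁ = c^(d_p) mod p: c ≡ 21 (mod 61), and 21^43 mod 61 = 40.
m₂ = c^(d_q) mod q: c ≡ 66 (mod 67), and 66^19 mod 67 = 66.
h = q_inv·(m₁ − m₂) mod p = 51·(40 − 66) mod 61 = 16.
m = m₂ + h·q = 66 + 16·67 = 1138.

1138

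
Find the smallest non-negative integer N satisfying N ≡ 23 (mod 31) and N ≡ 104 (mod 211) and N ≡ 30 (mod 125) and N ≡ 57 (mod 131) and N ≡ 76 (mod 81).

From N ≡ 23 (mod 31) write N = 23 + 31t. Substituting into N ≡ 104 (mod 211) gives 31t ≡ 81 (mod 211), and since 31⁻¹ ≡ 177 (mod 211), t ≡ 200. Hence N ≡ 23 + 31·200 = 6223 (mod 6541).
From N ≡ 6223 (mod 6541) write N = 6223 + 6541t. Substituting into N ≡ 30 (mod 125) gives 6541t ≡ 57 (mod 125), and since 41⁻¹ ≡ 61 (mod 125), t ≡ 102. Hence N ≡ 6223 + 6541·102 = 673405 (mod 817625).
From N ≡ 673405 (mod 817625) write N = 673405 + 817625t. Substituting into N ≡ 57 (mod 131) gives 817625t ≡ 123 (mod 131), and since 54⁻¹ ≡ 17 (mod 131), t ≡ 126. Hence N ≡ 673405 + 817625·126 = 103694155 (mod 107108875).
From N ≡ 103694155 (mod 107108875) write N = 103694155 + 107108875t. Substituting into N ≡ 76 (mod 81) gives 107108875t ≡ 15 (mod 81), and since 64⁻¹ ≡ 19 (mod 81), t ≡ 42. Hence N ≡ 103694155 + 107108875·42 = 4602266905 (mod 8675818875).

4602266905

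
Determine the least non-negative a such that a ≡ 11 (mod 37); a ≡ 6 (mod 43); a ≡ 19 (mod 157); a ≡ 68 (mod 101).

Combine the congruences pairwise.
From a ≡ 11 (mod 37) write a = 11 + 37t. Substituting into a ≡ 6 (mod 43) gives 37t ≡ 38 (mod 43), and since 37⁻¹ ≡ 7 (mod 43), t ≡ 8. Hence a ≡ 11 + 37·8 = 307 (mod 1591).
From a ≡ 307 (mod 1591) write a = 307 + 1591t. Substituting into a ≡ 19 (mod 157) gives 1591t ≡ 26 (mod 157), and since 21⁻¹ ≡ 15 (mod 157), t ≡ 76. Hence a ≡ 307 + 1591·76 = 121223 (mod 249787).
From a ≡ 121223 (mod 249787) write a = 121223 + 249787t. Substituting into a ≡ 68 (mod 101) gives 249787t ≡ 45 (mod 101), and since 14⁻¹ ≡ 65 (mod 101), t ≡ 97. Hence a ≡ 121223 + 249787·97 = 24350562 (mod 25228487).

24350562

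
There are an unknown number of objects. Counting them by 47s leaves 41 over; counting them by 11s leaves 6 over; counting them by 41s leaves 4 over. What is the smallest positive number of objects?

Combine the congruences pairwise.
From N ≡ 41 (mod 47) write N = 41 + 47t. Substituting into N ≡ 6 (mod 11) gives 47t ≡ 9 (mod 11), and since 3⁻¹ ≡ 4 (mod 11), t ≡ 3. Hence N ≡ 41 + 47·3 = 182 (mod 517).
From N ≡ 182 (mod 517) write N = 182 + 517t. Substituting into N ≡ 4 (mod 41) gives 517t ≡ 27 (mod 41), and since 25⁻¹ ≡ 23 (mod 41), t ≡ 6. Hence N ≡ 182 + 517·6 = 3284 (mod 21197).

3284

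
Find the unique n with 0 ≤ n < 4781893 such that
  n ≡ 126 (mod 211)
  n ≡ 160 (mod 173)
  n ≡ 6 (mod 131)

732296

The moduli are pairwise coprime; M = 211·173·131 = 4781893.
M/211 = 22663; 22663 ≡ 86 (mod 211); 86·27 ≡ 1, so inverse 27.
M/173 = 27641; 27641 ≡ 134 (mod 173); 134·102 ≡ 1, so inverse 102.
M/131 = 36503; 36503 ≡ 85 (mod 131); 85·37 ≡ 1, so inverse 37.
n ≡ 126·22663·27 + 160·27641·102 + 6·36503·37 = 536304312.
536304312 mod 4781893 = 732296.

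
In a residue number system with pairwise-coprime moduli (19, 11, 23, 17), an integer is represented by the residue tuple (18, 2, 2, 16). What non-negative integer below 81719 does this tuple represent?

45542

From x ≡ 18 (mod 19) write x = 18 + 19t. Substituting into x ≡ 2 (mod 11) gives 19t ≡ 6 (mod 11), and since 8⁻¹ ≡ 7 (mod 11), t ≡ 9. Hence x ≡ 18 + 19·9 = 189 (mod 209).
From x ≡ 189 (mod 209) write x = 189 + 209t. Substituting into x ≡ 2 (mod 23) gives 209t ≡ 20 (mod 23), and since 2⁻¹ ≡ 12 (mod 23), t ≡ 10. Hence x ≡ 189 + 209·10 = 2279 (mod 4807).
From x ≡ 2279 (mod 4807) write x = 2279 + 4807t. Substituting into x ≡ 16 (mod 17) gives 4807t ≡ 15 (mod 17), and since 13⁻¹ ≡ 4 (mod 17), t ≡ 9. Hence x ≡ 2279 + 4807·9 = 45542 (mod 81719).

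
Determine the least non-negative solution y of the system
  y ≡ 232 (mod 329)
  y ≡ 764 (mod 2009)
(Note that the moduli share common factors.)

26881

Combine the congruences pairwise.
gcd(329, 2009) = 7 and 7 | (764 − 232), so the pair is consistent; merging gives y ≡ 26881 (mod 94423), where 94423 = lcm(329, 2009).
The solution is unique modulo lcm(329, 2009) = 94423.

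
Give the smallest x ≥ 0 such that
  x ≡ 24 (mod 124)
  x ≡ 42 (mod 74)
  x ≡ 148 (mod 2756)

Combine the congruences pairwise.
gcd(124, 74) = 2 and 2 | (42 − 24), so the pair is consistent; merging gives x ≡ 3372 (mod 4588), where 4588 = lcm(124, 74).
gcd(4588, 2756) = 4 and 4 | (148 − 3372), so the pair is consistent; merging gives x ≡ 1196252 (mod 3161132), where 3161132 = lcm(4588, 2756).
The solution is unique modulo lcm(124, 74, 2756) = 3161132.

1196252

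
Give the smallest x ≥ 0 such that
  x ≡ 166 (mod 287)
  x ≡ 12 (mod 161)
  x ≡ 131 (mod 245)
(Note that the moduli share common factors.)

gcd(287, 161) = 7 and 7 | (12 − 166), so the pair is consistent; merging gives x ≡ 2749 (mod 6601), where 6601 = lcm(287, 161).
gcd(6601, 245) = 7 and 7 | (131 − 2749), so the pair is consistent; merging gives x ≡ 81961 (mod 231035), where 231035 = lcm(6601, 245).
The solution is unique modulo lcm(287, 161, 245) = 231035.

81961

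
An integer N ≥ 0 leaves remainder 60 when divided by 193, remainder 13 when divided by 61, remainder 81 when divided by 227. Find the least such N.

The moduli are pairwise coprime; M = 193·61·227 = 2672471.
M/193 = 13847; 13847 ≡ 144 (mod 193); 144·63 ≡ 1, so inverse 63.
M/61 = 43811; 43811 ≡ 13 (mod 61); 13·47 ≡ 1, so inverse 47.
M/227 = 11773; 11773 ≡ 196 (mod 227); 196·205 ≡ 1, so inverse 205.
N ≡ 60·13847·63 + 13·43811·47 + 81·11773·205 = 274600846.
274600846 mod 2672471 = 2008804.

2008804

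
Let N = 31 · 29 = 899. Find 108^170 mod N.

528

Mod 31: 108 ≡ 15; by Fermat, exponent reduces to 170 mod 30 = 20; 15^20 ≡ 1 (mod 31).
Mod 29: 108 ≡ 21; by Fermat, exponent reduces to 170 mod 28 = 2; 21^2 ≡ 6 (mod 29).
Combine by CRT: x ≡ 1 (mod 31), x ≡ 6 (mod 29) ⇒ x ≡ 528 (mod 899).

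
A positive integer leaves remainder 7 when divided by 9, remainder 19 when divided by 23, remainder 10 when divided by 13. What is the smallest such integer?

From N ≡ 7 (mod 9) write N = 7 + 9t. Substituting into N ≡ 19 (mod 23) gives 9t ≡ 12 (mod 23), and since 9⁻¹ ≡ 18 (mod 23), t ≡ 9. Hence N ≡ 7 + 9·9 = 88 (mod 207).
From N ≡ 88 (mod 207) write N = 88 + 207t. Substituting into N ≡ 10 (mod 13) gives 207t ≡ 0 (mod 13), and since 12⁻¹ ≡ 12 (mod 13), t ≡ 0. Hence N ≡ 88 + 207·0 = 88 (mod 2691).

88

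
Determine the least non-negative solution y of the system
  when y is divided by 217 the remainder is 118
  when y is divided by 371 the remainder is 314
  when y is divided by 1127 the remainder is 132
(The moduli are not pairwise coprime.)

1269134

gcd(217, 371) = 7 and 7 | (314 − 118), so the pair is consistent; merging gives y ≡ 4024 (mod 11501), where 11501 = lcm(217, 371).
gcd(11501, 1127) = 7 and 7 | (132 − 4024), so the pair is consistent; merging gives y ≡ 1269134 (mod 1851661), where 1851661 = lcm(11501, 1127).
The solution is unique modulo lcm(217, 371, 1127) = 1851661.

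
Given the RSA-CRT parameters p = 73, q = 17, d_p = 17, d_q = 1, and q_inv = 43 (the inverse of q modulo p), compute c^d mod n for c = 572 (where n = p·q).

m₁ = c^(d_p) mod p: c ≡ 61 (mod 73), and 61^17 mod 73 = 67.
m₂ = c^(d_q) mod q: c ≡ 11 (mod 17), and 11^1 mod 17 = 11.
h = q_inv·(m₁ − m₂) mod p = 43·(67 − 11) mod 73 = 72.
m = m₂ + h·q = 11 + 72·17 = 1235.

1235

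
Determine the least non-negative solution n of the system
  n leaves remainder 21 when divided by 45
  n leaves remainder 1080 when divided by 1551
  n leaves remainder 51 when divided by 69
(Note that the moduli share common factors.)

351606

gcd(45, 1551) = 3 and 3 | (1080 − 21), so the pair is consistent; merging gives n ≡ 2631 (mod 23265), where 23265 = lcm(45, 1551).
gcd(23265, 69) = 3 and 3 | (51 − 2631), so the pair is consistent; merging gives n ≡ 351606 (mod 535095), where 535095 = lcm(23265, 69).
The solution is unique modulo lcm(45, 1551, 69) = 535095.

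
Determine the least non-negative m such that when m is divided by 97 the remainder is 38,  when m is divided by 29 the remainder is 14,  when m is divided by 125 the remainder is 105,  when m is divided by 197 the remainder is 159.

25948605

The moduli are pairwise coprime; N = 97·29·125·197 = 69270125.
N/97 = 714125; 714125 ≡ 11 (mod 97); 11·53 ≡ 1, so inverse 53.
N/29 = 2388625; 2388625 ≡ 11 (mod 29); 11·8 ≡ 1, so inverse 8.
N/125 = 554161; 554161 ≡ 36 (mod 125); 36·66 ≡ 1, so inverse 66.
N/197 = 351625; 351625 ≡ 177 (mod 197); 177·128 ≡ 1, so inverse 128.
m ≡ 38·714125·53 + 14·2388625·8 + 105·554161·66 + 159·351625·128 = 12702381480.
12702381480 mod 69270125 = 25948605.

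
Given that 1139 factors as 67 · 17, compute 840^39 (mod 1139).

Mod 67: 840 ≡ 36; 36^39 ≡ 40 (mod 67).
Mod 17: 840 ≡ 7; by Fermat, exponent reduces to 39 mod 16 = 7; 7^7 ≡ 12 (mod 17).
Combine by CRT: x ≡ 40 (mod 67), x ≡ 12 (mod 17) ⇒ x ≡ 777 (mod 1139).

777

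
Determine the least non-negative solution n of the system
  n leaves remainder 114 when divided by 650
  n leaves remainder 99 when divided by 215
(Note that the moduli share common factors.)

26114

Combine the congruences pairwise.
gcd(650, 215) = 5 and 5 | (99 − 114), so the pair is consistent; merging gives n ≡ 26114 (mod 27950), where 27950 = lcm(650, 215).
The solution is unique modulo lcm(650, 215) = 27950.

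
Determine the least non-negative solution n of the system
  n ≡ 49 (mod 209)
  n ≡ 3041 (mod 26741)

Combine the congruences pairwise.
gcd(209, 26741) = 11 and 11 | (3041 − 49), so the pair is consistent; merging gives n ≡ 163487 (mod 508079), where 508079 = lcm(209, 26741).
The solution is unique modulo lcm(209, 26741) = 508079.

163487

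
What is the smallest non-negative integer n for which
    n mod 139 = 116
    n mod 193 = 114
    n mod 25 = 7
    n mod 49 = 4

The moduli are pairwise coprime; M = 139·193·25·49 = 32863075.
M/139 = 236425; 236425 ≡ 125 (mod 139); 125·129 ≡ 1, so inverse 129.
M/193 = 170275; 170275 ≡ 49 (mod 193); 49·130 ≡ 1, so inverse 130.
M/25 = 1314523; 1314523 ≡ 23 (mod 25); 23·12 ≡ 1, so inverse 12.
M/49 = 670675; 670675 ≡ 12 (mod 49); 12·45 ≡ 1, so inverse 45.
n ≡ 116·236425·129 + 114·170275·130 + 7·1314523·12 + 4·670675·45 = 6292480632.
6292480632 mod 32863075 = 15633307.

15633307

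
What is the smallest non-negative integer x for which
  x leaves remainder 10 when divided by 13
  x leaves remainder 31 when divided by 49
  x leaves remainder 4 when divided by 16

4196

From x ≡ 10 (mod 13) write x = 10 + 13t. Substituting into x ≡ 31 (mod 49) gives 13t ≡ 21 (mod 49), and since 13⁻¹ ≡ 34 (mod 49), t ≡ 28. Hence x ≡ 10 + 13·28 = 374 (mod 637).
From x ≡ 374 (mod 637) write x = 374 + 637t. Substituting into x ≡ 4 (mod 16) gives 637t ≡ 14 (mod 16), and since 13⁻¹ ≡ 5 (mod 16), t ≡ 6. Hence x ≡ 374 + 637·6 = 4196 (mod 10192).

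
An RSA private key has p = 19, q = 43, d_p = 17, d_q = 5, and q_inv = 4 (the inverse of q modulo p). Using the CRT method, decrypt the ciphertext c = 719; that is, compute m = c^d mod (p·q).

m₁ = c^(d_p) mod p: c ≡ 16 (mod 19), and 16^17 mod 19 = 6.
m₂ = c^(d_q) mod q: c ≡ 31 (mod 43), and 31^5 mod 43 = 9.
h = q_inv·(m₁ − m₂) mod p = 4·(6 − 9) mod 19 = 7.
m = m₂ + h·q = 9 + 7·43 = 310.

310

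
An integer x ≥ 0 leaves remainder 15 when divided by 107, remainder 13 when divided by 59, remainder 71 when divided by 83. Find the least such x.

198607

From x ≡ 15 (mod 107) write x = 15 + 107t. Substituting into x ≡ 13 (mod 59) gives 107t ≡ 57 (mod 59), and since 48⁻¹ ≡ 16 (mod 59), t ≡ 27. Hence x ≡ 15 + 107·27 = 2904 (mod 6313).
From x ≡ 2904 (mod 6313) write x = 2904 + 6313t. Substituting into x ≡ 71 (mod 83) gives 6313t ≡ 72 (mod 83), and since 5⁻¹ ≡ 50 (mod 83), t ≡ 31. Hence x ≡ 2904 + 6313·31 = 198607 (mod 523979).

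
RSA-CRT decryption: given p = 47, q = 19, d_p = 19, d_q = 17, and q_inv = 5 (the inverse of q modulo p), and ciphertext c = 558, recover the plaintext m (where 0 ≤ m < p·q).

87

m₁ = c^(d_p) mod p: c ≡ 41 (mod 47), and 41^19 mod 47 = 40.
m₂ = c^(d_q) mod q: c ≡ 7 (mod 19), and 7^17 mod 19 = 11.
h = q_inv·(m₁ − m₂) mod p = 5·(40 − 11) mod 47 = 4.
m = m₂ + h·q = 11 + 4·19 = 87.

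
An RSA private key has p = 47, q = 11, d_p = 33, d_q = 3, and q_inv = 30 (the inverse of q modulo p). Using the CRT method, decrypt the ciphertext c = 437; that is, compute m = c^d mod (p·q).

479

m₁ = c^(d_p) mod p: c ≡ 14 (mod 47), and 14^33 mod 47 = 9.
m₂ = c^(d_q) mod q: c ≡ 8 (mod 11), and 8^3 mod 11 = 6.
h = q_inv·(m₁ − m₂) mod p = 30·(9 − 6) mod 47 = 43.
m = m₂ + h·q = 6 + 43·11 = 479.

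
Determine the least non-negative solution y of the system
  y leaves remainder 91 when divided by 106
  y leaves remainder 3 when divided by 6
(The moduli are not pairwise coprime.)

303

Combine the congruences pairwise.
gcd(106, 6) = 2 and 2 | (3 − 91), so the pair is consistent; merging gives y ≡ 303 (mod 318), where 318 = lcm(106, 6).
The solution is unique modulo lcm(106, 6) = 318.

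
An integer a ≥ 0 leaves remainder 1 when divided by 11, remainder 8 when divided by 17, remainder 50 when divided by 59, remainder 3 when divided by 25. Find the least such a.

104303

From a ≡ 1 (mod 11) write a = 1 + 11t. Substituting into a ≡ 8 (mod 17) gives 11t ≡ 7 (mod 17), and since 11⁻¹ ≡ 14 (mod 17), t ≡ 13. Hence a ≡ 1 + 11·13 = 144 (mod 187).
From a ≡ 144 (mod 187) write a = 144 + 187t. Substituting into a ≡ 50 (mod 59) gives 187t ≡ 24 (mod 59), and since 10⁻¹ ≡ 6 (mod 59), t ≡ 26. Hence a ≡ 144 + 187·26 = 5006 (mod 11033).
From a ≡ 5006 (mod 11033) write a = 5006 + 11033t. Substituting into a ≡ 3 (mod 25) gives 11033t ≡ 22 (mod 25), and since 8⁻¹ ≡ 22 (mod 25), t ≡ 9. Hence a ≡ 5006 + 11033·9 = 104303 (mod 275825).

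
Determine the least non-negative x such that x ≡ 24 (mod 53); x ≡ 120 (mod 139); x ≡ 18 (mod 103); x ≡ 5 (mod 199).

Combine the congruences pairwise.
From x ≡ 24 (mod 53) write x = 24 + 53t. Substituting into x ≡ 120 (mod 139) gives 53t ≡ 96 (mod 139), and since 53⁻¹ ≡ 21 (mod 139), t ≡ 70. Hence x ≡ 24 + 53·70 = 3734 (mod 7367).
From x ≡ 3734 (mod 7367) write x = 3734 + 7367t. Substituting into x ≡ 18 (mod 103) gives 7367t ≡ 95 (mod 103), and since 54⁻¹ ≡ 21 (mod 103), t ≡ 38. Hence x ≡ 3734 + 7367·38 = 283680 (mod 758801).
From x ≡ 283680 (mod 758801) write x = 283680 + 758801t. Substituting into x ≡ 5 (mod 199) gives 758801t ≡ 99 (mod 199), and since 14⁻¹ ≡ 128 (mod 199), t ≡ 135. Hence x ≡ 283680 + 758801·135 = 102721815 (mod 151001399).

102721815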